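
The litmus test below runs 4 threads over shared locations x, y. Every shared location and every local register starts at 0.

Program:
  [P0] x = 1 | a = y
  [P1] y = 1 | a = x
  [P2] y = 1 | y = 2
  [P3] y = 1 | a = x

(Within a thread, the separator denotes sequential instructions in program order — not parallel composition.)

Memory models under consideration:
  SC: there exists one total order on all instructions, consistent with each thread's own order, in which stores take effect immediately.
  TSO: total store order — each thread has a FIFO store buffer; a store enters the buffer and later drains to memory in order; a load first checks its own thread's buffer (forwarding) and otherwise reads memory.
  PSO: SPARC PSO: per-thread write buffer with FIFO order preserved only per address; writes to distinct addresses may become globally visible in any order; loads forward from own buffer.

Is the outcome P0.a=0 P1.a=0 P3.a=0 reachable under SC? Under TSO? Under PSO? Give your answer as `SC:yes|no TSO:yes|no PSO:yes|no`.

outcome vector order: (P0.a,P1.a,P3.a)
SC (9): 011, 100, 101, 110, 111, 200, 201, 210, 211
TSO (12): 000, 001, 010, 011, 100, 101, 110, 111, 200, 201, 210, 211
PSO (12): 000, 001, 010, 011, 100, 101, 110, 111, 200, 201, 210, 211
target 000 ∈ {TSO,PSO}

SC:no TSO:yes PSO:yes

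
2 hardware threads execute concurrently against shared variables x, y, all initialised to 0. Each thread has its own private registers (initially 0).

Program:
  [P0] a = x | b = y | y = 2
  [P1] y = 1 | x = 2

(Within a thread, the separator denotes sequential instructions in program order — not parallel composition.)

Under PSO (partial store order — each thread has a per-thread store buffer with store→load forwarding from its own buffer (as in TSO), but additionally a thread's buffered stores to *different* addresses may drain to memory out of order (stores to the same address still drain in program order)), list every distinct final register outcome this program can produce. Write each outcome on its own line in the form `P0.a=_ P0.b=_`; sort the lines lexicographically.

outcome vector order: (P0.a,P0.b)
|PSO outcomes| = 4

P0.a=0 P0.b=0
P0.a=0 P0.b=1
P0.a=2 P0.b=0
P0.a=2 P0.b=1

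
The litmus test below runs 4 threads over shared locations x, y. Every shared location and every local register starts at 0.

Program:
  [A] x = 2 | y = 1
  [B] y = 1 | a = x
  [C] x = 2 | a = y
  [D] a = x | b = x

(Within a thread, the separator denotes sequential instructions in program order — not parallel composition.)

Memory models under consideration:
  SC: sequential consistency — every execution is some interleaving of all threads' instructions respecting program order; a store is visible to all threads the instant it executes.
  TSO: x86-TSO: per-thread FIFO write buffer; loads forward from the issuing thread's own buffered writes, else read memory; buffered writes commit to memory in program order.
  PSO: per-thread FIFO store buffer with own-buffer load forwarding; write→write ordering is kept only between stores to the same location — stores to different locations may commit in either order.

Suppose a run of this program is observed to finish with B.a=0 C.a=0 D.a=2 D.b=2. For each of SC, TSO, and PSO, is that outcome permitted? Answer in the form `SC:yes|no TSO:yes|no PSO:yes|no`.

SC:no TSO:yes PSO:yes

outcome vector order: (B.a,C.a,D.a,D.b)
SC: 9 outcomes — {(0,1,0,0) (0,1,0,2) (0,1,2,2) (2,0,0,0) (2,0,0,2) (2,0,2,2) (2,1,0,0) (2,1,0,2) (2,1,2,2)}
TSO: 12 outcomes — {(0,0,0,0) (0,0,0,2) (0,0,2,2) (0,1,0,0) (0,1,0,2) (0,1,2,2) (2,0,0,0) (2,0,0,2) (2,0,2,2) (2,1,0,0) (2,1,0,2) (2,1,2,2)}
PSO: 12 outcomes — {(0,0,0,0) (0,0,0,2) (0,0,2,2) (0,1,0,0) (0,1,0,2) (0,1,2,2) (2,0,0,0) (2,0,0,2) (2,0,2,2) (2,1,0,0) (2,1,0,2) (2,1,2,2)}
target (0,0,2,2) ∈ {TSO,PSO}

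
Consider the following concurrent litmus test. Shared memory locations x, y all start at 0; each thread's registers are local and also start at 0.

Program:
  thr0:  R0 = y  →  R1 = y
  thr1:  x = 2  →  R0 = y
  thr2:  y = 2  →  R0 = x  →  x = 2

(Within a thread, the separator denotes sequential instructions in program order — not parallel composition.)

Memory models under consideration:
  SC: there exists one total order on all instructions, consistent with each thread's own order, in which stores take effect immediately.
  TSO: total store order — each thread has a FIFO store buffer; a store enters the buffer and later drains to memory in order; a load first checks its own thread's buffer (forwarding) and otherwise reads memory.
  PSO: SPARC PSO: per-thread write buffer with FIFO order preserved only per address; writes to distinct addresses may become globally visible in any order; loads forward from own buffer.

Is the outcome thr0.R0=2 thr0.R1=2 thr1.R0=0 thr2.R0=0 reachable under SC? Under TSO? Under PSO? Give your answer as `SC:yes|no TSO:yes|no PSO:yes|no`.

outcome vector order: (thr0.R0,thr0.R1,thr1.R0,thr2.R0)
SC (9): (0,0,0,2) (0,0,2,0) (0,0,2,2) (0,2,0,2) (0,2,2,0) (0,2,2,2) (2,2,0,2) (2,2,2,0) (2,2,2,2)
TSO (12): (0,0,0,0) (0,0,0,2) (0,0,2,0) (0,0,2,2) (0,2,0,0) (0,2,0,2) (0,2,2,0) (0,2,2,2) (2,2,0,0) (2,2,0,2) (2,2,2,0) (2,2,2,2)
PSO (12): (0,0,0,0) (0,0,0,2) (0,0,2,0) (0,0,2,2) (0,2,0,0) (0,2,0,2) (0,2,2,0) (0,2,2,2) (2,2,0,0) (2,2,0,2) (2,2,2,0) (2,2,2,2)
target (2,2,0,0) ∈ {TSO,PSO}

SC:no TSO:yes PSO:yes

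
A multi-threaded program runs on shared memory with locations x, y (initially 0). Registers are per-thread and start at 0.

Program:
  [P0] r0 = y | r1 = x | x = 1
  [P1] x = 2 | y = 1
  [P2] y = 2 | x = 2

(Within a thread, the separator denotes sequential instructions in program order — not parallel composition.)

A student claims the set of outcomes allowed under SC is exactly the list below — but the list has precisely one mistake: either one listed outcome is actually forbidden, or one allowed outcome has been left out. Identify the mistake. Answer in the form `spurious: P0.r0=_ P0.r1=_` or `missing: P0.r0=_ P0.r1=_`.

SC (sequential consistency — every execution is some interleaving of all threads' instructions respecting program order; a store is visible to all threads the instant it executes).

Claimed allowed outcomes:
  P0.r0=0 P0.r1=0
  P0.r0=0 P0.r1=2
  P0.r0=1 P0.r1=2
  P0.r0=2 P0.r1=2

outcome vector order: (P0.r0,P0.r1)
[SC] allowed = {0/0 0/2 1/2 2/0 2/2}
SC∖claimed = {2/0}

missing: P0.r0=2 P0.r1=0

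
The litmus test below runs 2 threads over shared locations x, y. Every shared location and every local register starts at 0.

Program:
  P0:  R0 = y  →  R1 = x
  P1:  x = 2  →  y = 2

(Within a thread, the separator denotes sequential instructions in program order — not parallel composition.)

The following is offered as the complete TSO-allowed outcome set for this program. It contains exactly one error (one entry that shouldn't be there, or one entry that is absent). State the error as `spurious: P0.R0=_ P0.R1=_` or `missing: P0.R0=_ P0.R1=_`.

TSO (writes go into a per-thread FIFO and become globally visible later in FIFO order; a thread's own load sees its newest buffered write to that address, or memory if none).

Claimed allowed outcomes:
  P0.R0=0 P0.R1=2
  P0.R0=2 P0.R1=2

outcome vector order: (P0.R0,P0.R1)
TSO: 3 outcomes — {(0,0), (0,2), (2,2)}
TSO∖claimed = {(0,0)}

missing: P0.R0=0 P0.R1=0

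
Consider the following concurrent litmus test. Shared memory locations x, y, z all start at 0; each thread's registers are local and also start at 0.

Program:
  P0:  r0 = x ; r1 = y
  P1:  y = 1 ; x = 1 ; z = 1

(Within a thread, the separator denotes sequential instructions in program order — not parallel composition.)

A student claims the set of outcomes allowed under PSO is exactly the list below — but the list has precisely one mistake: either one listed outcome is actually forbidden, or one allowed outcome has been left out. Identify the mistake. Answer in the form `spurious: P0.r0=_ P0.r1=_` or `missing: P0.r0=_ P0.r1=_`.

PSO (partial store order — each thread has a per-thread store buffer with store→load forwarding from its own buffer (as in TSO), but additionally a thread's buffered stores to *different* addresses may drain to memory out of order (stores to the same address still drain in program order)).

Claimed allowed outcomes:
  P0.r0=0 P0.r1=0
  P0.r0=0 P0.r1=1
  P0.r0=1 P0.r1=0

outcome vector order: (P0.r0,P0.r1)
PSO (4): (0,0); (0,1); (1,0); (1,1)
PSO∖claimed = {(1,1)}

missing: P0.r0=1 P0.r1=1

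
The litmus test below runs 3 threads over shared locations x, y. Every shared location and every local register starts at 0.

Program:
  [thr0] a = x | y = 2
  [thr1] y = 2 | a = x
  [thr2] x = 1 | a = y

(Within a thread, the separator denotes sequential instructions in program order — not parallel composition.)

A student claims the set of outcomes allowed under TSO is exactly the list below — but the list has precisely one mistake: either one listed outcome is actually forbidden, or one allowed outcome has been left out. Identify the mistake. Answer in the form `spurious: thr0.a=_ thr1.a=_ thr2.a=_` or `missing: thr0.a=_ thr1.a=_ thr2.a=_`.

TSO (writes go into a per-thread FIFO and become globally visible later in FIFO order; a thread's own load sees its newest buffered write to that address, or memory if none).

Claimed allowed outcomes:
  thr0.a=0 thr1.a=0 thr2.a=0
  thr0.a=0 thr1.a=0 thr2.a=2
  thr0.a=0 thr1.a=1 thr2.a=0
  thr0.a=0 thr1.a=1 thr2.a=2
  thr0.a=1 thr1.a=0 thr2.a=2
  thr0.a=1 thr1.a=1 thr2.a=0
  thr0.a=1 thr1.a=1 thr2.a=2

outcome vector order: (thr0.a,thr1.a,thr2.a)
TSO (8): 0/0/0; 0/0/2; 0/1/0; 0/1/2; 1/0/0; 1/0/2; 1/1/0; 1/1/2
TSO∖claimed = {1/0/0}

missing: thr0.a=1 thr1.a=0 thr2.a=0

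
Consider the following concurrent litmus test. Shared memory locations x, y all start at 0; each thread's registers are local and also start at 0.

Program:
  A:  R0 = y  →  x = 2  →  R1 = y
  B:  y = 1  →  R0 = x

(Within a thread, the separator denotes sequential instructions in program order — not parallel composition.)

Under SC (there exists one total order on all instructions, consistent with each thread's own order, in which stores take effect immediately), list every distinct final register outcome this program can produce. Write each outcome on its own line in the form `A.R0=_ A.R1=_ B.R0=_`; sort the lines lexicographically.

outcome vector order: (A.R0,A.R1,B.R0)
|SC outcomes| = 5

A.R0=0 A.R1=0 B.R0=2
A.R0=0 A.R1=1 B.R0=0
A.R0=0 A.R1=1 B.R0=2
A.R0=1 A.R1=1 B.R0=0
A.R0=1 A.R1=1 B.R0=2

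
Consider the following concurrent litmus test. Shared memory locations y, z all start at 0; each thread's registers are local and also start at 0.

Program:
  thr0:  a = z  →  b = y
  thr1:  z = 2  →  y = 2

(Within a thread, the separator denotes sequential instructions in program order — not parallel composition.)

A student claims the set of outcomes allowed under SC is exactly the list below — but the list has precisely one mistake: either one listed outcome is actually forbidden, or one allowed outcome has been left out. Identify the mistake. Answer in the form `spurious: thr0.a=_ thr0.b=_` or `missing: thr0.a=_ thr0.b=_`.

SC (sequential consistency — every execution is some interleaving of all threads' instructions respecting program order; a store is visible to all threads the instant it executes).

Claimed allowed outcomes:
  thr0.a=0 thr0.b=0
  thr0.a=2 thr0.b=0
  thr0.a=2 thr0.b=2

missing: thr0.a=0 thr0.b=2

outcome vector order: (thr0.a,thr0.b)
under SC → 00 02 20 22
SC∖claimed = {02}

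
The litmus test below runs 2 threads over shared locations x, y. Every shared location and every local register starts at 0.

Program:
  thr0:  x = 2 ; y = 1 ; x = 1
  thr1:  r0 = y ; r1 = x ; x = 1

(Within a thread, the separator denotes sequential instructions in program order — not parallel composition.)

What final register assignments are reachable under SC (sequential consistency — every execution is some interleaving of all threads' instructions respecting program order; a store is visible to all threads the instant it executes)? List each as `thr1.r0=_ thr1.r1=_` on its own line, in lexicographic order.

thr1.r0=0 thr1.r1=0
thr1.r0=0 thr1.r1=1
thr1.r0=0 thr1.r1=2
thr1.r0=1 thr1.r1=1
thr1.r0=1 thr1.r1=2

outcome vector order: (thr1.r0,thr1.r1)
|SC outcomes| = 5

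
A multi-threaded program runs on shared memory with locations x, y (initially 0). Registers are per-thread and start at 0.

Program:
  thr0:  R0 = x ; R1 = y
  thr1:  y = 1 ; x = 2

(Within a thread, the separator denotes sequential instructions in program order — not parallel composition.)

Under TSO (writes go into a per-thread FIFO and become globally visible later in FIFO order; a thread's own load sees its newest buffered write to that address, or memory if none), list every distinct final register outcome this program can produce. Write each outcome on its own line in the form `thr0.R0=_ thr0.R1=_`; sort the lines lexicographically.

thr0.R0=0 thr0.R1=0
thr0.R0=0 thr0.R1=1
thr0.R0=2 thr0.R1=1

outcome vector order: (thr0.R0,thr0.R1)
|TSO outcomes| = 3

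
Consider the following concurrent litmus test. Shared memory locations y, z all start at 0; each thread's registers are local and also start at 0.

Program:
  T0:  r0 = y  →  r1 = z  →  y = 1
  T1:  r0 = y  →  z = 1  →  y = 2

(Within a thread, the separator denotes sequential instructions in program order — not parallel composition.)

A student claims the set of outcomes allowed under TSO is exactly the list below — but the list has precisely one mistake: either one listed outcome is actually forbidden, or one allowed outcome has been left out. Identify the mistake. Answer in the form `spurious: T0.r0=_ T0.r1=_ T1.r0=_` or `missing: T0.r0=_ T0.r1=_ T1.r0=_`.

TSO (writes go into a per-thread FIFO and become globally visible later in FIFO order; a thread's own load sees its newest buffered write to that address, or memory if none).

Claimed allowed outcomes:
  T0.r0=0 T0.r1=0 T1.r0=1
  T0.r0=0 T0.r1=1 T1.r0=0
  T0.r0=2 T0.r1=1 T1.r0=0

outcome vector order: (T0.r0,T0.r1,T1.r0)
under TSO → <0 0 0>; <0 0 1>; <0 1 0>; <2 1 0>
TSO∖claimed = {<0 0 0>}

missing: T0.r0=0 T0.r1=0 T1.r0=0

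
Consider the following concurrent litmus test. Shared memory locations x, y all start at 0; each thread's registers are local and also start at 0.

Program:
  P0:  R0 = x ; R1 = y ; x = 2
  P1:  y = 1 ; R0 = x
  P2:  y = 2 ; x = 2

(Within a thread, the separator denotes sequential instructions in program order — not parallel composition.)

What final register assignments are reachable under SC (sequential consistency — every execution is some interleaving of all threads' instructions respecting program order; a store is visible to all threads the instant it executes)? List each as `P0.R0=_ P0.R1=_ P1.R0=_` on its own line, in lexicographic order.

P0.R0=0 P0.R1=0 P1.R0=0
P0.R0=0 P0.R1=0 P1.R0=2
P0.R0=0 P0.R1=1 P1.R0=0
P0.R0=0 P0.R1=1 P1.R0=2
P0.R0=0 P0.R1=2 P1.R0=0
P0.R0=0 P0.R1=2 P1.R0=2
P0.R0=2 P0.R1=1 P1.R0=0
P0.R0=2 P0.R1=1 P1.R0=2
P0.R0=2 P0.R1=2 P1.R0=0
P0.R0=2 P0.R1=2 P1.R0=2

outcome vector order: (P0.R0,P0.R1,P1.R0)
|SC outcomes| = 10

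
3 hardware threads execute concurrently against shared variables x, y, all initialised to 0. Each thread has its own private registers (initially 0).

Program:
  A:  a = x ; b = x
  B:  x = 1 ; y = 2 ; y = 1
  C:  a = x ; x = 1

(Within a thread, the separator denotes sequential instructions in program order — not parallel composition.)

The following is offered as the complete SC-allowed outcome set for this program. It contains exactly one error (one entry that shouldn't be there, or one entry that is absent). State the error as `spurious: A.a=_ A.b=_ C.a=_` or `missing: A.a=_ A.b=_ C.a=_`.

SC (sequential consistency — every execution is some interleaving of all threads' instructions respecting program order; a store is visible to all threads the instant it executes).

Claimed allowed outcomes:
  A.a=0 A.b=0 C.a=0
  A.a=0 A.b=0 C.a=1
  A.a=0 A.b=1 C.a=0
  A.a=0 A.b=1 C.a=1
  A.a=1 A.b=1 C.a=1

outcome vector order: (A.a,A.b,C.a)
[SC] allowed = {000, 001, 010, 011, 110, 111}
SC∖claimed = {110}

missing: A.a=1 A.b=1 C.a=0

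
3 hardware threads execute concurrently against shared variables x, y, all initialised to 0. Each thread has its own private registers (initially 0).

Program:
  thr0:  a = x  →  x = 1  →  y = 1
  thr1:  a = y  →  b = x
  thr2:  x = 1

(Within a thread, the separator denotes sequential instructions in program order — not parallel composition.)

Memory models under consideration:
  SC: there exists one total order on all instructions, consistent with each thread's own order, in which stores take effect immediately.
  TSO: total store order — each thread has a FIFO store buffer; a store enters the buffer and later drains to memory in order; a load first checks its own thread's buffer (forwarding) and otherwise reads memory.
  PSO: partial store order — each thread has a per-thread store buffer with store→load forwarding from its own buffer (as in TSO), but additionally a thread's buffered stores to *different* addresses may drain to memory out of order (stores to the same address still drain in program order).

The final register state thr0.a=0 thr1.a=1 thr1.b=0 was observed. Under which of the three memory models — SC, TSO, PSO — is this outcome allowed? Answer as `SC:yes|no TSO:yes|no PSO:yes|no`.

outcome vector order: (thr0.a,thr1.a,thr1.b)
SC: 6 outcomes — {0/0/0, 0/0/1, 0/1/1, 1/0/0, 1/0/1, 1/1/1}
TSO: 6 outcomes — {0/0/0, 0/0/1, 0/1/1, 1/0/0, 1/0/1, 1/1/1}
PSO: 7 outcomes — {0/0/0, 0/0/1, 0/1/0, 0/1/1, 1/0/0, 1/0/1, 1/1/1}
target 0/1/0 ∈ {PSO}

SC:no TSO:no PSO:yes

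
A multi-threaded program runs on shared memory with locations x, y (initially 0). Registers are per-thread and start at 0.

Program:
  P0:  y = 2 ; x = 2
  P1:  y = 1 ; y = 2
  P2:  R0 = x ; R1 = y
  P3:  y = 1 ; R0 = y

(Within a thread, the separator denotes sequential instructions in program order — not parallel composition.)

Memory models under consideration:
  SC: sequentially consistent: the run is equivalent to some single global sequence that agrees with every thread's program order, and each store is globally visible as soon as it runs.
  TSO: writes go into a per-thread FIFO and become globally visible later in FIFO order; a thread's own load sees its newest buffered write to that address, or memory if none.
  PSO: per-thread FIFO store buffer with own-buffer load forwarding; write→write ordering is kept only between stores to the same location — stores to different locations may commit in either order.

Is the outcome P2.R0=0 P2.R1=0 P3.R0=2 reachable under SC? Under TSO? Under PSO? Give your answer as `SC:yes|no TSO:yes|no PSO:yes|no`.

SC:yes TSO:yes PSO:yes

outcome vector order: (P2.R0,P2.R1,P3.R0)
[SC] allowed = {001; 002; 011; 012; 021; 022; 211; 212; 221; 222}
[TSO] allowed = {001; 002; 011; 012; 021; 022; 211; 212; 221; 222}
[PSO] allowed = {001; 002; 011; 012; 021; 022; 201; 202; 211; 212; 221; 222}
target 002 ∈ {SC,TSO,PSO}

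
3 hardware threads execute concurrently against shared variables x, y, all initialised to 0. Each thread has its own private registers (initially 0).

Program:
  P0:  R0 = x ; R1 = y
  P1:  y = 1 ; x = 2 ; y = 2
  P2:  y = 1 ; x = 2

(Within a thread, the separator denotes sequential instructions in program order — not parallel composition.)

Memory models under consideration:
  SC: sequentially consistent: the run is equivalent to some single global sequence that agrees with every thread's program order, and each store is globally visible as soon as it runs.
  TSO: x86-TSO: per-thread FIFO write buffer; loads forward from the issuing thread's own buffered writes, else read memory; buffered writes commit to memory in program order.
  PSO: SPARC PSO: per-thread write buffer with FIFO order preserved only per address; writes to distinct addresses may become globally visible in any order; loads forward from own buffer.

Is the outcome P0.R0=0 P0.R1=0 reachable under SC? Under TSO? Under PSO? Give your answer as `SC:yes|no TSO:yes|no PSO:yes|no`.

SC:yes TSO:yes PSO:yes

outcome vector order: (P0.R0,P0.R1)
under SC → 00, 01, 02, 21, 22
under TSO → 00, 01, 02, 21, 22
under PSO → 00, 01, 02, 20, 21, 22
target 00 ∈ {SC,TSO,PSO}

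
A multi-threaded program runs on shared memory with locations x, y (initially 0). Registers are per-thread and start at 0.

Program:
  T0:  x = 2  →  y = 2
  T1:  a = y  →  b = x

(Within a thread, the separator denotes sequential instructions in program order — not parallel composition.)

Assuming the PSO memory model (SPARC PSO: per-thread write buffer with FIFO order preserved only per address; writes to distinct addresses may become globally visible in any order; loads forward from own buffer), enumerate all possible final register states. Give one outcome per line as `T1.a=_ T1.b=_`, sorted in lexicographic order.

outcome vector order: (T1.a,T1.b)
|PSO outcomes| = 4

T1.a=0 T1.b=0
T1.a=0 T1.b=2
T1.a=2 T1.b=0
T1.a=2 T1.b=2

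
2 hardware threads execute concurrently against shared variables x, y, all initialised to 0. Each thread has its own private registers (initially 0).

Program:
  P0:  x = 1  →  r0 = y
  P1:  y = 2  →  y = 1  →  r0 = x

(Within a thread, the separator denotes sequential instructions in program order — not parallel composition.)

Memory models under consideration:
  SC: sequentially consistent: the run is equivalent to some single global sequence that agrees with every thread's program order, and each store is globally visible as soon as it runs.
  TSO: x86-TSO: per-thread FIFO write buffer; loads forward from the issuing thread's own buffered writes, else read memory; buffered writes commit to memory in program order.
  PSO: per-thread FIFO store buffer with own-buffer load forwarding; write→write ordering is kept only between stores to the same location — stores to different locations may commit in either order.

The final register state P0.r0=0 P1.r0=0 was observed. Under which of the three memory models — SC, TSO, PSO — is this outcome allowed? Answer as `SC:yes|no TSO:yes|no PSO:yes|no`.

SC:no TSO:yes PSO:yes

outcome vector order: (P0.r0,P1.r0)
SC: 4 outcomes — {0/1, 1/0, 1/1, 2/1}
TSO: 6 outcomes — {0/0, 0/1, 1/0, 1/1, 2/0, 2/1}
PSO: 6 outcomes — {0/0, 0/1, 1/0, 1/1, 2/0, 2/1}
target 0/0 ∈ {TSO,PSO}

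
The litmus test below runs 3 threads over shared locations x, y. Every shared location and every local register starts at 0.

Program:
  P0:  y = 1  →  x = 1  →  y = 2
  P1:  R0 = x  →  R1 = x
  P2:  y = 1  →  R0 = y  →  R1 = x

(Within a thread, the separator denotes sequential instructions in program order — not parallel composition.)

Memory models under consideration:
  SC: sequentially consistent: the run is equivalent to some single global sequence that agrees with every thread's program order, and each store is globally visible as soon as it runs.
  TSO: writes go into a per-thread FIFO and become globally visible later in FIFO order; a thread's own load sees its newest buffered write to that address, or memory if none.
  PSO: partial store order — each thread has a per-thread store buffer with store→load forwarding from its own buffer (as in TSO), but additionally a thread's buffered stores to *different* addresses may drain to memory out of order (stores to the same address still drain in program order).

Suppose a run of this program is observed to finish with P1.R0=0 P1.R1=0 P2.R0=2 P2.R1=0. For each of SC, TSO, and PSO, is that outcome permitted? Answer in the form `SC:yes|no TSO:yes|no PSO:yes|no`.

outcome vector order: (P1.R0,P1.R1,P2.R0,P2.R1)
under SC → 0/0/1/0 0/0/1/1 0/0/2/1 0/1/1/0 0/1/1/1 0/1/2/1 1/1/1/0 1/1/1/1 1/1/2/1
under TSO → 0/0/1/0 0/0/1/1 0/0/2/1 0/1/1/0 0/1/1/1 0/1/2/1 1/1/1/0 1/1/1/1 1/1/2/1
under PSO → 0/0/1/0 0/0/1/1 0/0/2/0 0/0/2/1 0/1/1/0 0/1/1/1 0/1/2/0 0/1/2/1 1/1/1/0 1/1/1/1 1/1/2/0 1/1/2/1
target 0/0/2/0 ∈ {PSO}

SC:no TSO:no PSO:yes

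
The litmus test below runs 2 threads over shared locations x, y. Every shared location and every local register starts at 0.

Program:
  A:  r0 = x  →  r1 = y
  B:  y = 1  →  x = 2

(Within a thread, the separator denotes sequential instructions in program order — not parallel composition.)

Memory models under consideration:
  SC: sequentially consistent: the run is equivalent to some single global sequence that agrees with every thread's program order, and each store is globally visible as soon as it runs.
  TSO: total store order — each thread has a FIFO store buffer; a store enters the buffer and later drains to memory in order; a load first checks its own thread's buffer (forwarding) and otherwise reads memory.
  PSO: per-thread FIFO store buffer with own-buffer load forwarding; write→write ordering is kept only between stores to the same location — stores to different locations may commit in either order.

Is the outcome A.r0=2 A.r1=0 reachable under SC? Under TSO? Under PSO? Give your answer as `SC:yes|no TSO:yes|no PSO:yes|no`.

outcome vector order: (A.r0,A.r1)
[SC] allowed = {<0 0>, <0 1>, <2 1>}
[TSO] allowed = {<0 0>, <0 1>, <2 1>}
[PSO] allowed = {<0 0>, <0 1>, <2 0>, <2 1>}
target <2 0> ∈ {PSO}

SC:no TSO:no PSO:yes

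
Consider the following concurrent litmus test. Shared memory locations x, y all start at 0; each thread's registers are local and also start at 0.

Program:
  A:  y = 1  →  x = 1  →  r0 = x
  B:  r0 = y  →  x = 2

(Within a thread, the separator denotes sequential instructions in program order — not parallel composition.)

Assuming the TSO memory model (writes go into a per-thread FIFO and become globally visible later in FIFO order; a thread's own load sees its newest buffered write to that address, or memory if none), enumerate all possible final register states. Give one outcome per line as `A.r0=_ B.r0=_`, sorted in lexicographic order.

A.r0=1 B.r0=0
A.r0=1 B.r0=1
A.r0=2 B.r0=0
A.r0=2 B.r0=1

outcome vector order: (A.r0,B.r0)
|TSO outcomes| = 4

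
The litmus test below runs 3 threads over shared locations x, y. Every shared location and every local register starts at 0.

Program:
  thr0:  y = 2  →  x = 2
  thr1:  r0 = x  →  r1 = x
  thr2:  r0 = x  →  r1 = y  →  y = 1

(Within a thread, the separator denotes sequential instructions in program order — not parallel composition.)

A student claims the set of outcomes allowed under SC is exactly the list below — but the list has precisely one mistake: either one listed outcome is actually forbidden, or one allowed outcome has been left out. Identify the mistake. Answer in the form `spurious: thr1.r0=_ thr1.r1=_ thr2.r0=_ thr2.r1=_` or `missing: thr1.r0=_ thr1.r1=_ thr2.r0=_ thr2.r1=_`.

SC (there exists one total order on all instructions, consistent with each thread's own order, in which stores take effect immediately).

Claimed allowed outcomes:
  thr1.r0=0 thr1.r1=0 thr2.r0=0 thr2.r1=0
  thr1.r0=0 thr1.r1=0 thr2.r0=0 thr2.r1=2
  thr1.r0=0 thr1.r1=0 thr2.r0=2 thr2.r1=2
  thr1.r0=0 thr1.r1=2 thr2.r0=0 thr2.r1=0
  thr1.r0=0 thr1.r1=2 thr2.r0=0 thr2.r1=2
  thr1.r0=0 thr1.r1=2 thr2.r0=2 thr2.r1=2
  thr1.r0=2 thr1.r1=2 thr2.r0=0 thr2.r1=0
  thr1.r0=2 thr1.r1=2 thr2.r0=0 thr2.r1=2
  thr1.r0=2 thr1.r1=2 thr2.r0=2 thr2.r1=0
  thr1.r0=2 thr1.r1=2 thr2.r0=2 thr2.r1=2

spurious: thr1.r0=2 thr1.r1=2 thr2.r0=2 thr2.r1=0

outcome vector order: (thr1.r0,thr1.r1,thr2.r0,thr2.r1)
[SC] allowed = {0/0/0/0 0/0/0/2 0/0/2/2 0/2/0/0 0/2/0/2 0/2/2/2 2/2/0/0 2/2/0/2 2/2/2/2}
claimed∖SC = {2/2/2/0}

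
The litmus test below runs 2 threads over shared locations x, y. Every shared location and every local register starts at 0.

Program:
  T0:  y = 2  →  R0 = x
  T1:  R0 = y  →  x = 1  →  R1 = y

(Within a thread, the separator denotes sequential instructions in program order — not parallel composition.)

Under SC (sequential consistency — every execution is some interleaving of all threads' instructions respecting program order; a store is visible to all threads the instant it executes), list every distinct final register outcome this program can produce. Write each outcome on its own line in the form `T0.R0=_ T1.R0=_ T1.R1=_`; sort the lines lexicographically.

outcome vector order: (T0.R0,T1.R0,T1.R1)
|SC outcomes| = 5

T0.R0=0 T1.R0=0 T1.R1=2
T0.R0=0 T1.R0=2 T1.R1=2
T0.R0=1 T1.R0=0 T1.R1=0
T0.R0=1 T1.R0=0 T1.R1=2
T0.R0=1 T1.R0=2 T1.R1=2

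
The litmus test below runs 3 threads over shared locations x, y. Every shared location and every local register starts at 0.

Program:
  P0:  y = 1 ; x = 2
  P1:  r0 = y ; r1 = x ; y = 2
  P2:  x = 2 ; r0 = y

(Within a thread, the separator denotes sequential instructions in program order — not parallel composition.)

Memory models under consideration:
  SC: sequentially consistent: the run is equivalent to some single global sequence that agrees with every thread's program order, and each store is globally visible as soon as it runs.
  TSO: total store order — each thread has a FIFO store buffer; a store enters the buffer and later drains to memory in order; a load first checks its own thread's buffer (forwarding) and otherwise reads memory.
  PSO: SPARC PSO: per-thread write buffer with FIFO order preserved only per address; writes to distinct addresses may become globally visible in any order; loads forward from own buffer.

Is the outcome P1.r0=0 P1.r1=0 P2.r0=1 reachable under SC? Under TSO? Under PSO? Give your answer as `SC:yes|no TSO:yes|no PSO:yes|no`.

outcome vector order: (P1.r0,P1.r1,P2.r0)
under SC → 000; 001; 002; 020; 021; 022; 101; 102; 120; 121; 122
under TSO → 000; 001; 002; 020; 021; 022; 100; 101; 102; 120; 121; 122
under PSO → 000; 001; 002; 020; 021; 022; 100; 101; 102; 120; 121; 122
target 001 ∈ {SC,TSO,PSO}

SC:yes TSO:yes PSO:yes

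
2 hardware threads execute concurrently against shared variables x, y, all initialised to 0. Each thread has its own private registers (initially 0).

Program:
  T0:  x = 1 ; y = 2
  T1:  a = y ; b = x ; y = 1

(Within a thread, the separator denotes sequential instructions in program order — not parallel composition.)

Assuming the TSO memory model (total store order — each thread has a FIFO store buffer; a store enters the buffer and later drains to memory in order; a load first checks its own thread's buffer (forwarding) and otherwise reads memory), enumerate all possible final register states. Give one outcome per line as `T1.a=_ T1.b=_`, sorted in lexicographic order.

T1.a=0 T1.b=0
T1.a=0 T1.b=1
T1.a=2 T1.b=1

outcome vector order: (T1.a,T1.b)
|TSO outcomes| = 3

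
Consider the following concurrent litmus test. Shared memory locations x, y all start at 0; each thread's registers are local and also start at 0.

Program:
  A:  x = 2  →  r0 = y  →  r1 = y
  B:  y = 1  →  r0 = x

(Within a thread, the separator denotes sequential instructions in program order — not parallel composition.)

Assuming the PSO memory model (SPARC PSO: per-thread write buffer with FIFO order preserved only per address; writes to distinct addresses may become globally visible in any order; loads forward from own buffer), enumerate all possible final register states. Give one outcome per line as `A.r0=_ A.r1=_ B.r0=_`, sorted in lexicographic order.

outcome vector order: (A.r0,A.r1,B.r0)
|PSO outcomes| = 6

A.r0=0 A.r1=0 B.r0=0
A.r0=0 A.r1=0 B.r0=2
A.r0=0 A.r1=1 B.r0=0
A.r0=0 A.r1=1 B.r0=2
A.r0=1 A.r1=1 B.r0=0
A.r0=1 A.r1=1 B.r0=2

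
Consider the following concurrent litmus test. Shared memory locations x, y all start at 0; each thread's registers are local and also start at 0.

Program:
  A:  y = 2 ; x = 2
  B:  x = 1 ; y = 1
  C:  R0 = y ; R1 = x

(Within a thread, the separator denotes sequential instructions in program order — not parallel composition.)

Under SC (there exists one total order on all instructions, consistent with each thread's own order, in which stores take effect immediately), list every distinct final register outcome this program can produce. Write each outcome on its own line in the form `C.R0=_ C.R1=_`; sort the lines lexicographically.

outcome vector order: (C.R0,C.R1)
|SC outcomes| = 8

C.R0=0 C.R1=0
C.R0=0 C.R1=1
C.R0=0 C.R1=2
C.R0=1 C.R1=1
C.R0=1 C.R1=2
C.R0=2 C.R1=0
C.R0=2 C.R1=1
C.R0=2 C.R1=2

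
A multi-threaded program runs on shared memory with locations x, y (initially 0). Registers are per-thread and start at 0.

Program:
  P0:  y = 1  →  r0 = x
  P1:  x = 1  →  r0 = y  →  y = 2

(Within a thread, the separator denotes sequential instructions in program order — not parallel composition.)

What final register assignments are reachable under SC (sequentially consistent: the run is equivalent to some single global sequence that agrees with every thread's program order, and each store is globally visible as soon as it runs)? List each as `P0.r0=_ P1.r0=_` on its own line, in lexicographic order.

outcome vector order: (P0.r0,P1.r0)
|SC outcomes| = 3

P0.r0=0 P1.r0=1
P0.r0=1 P1.r0=0
P0.r0=1 P1.r0=1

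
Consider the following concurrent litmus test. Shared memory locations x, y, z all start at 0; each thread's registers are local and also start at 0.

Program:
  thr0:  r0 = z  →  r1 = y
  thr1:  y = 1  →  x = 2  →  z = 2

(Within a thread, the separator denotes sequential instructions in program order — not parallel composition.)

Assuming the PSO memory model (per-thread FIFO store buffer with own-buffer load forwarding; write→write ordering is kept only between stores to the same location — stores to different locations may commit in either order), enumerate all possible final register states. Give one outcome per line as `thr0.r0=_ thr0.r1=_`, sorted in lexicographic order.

outcome vector order: (thr0.r0,thr0.r1)
|PSO outcomes| = 4

thr0.r0=0 thr0.r1=0
thr0.r0=0 thr0.r1=1
thr0.r0=2 thr0.r1=0
thr0.r0=2 thr0.r1=1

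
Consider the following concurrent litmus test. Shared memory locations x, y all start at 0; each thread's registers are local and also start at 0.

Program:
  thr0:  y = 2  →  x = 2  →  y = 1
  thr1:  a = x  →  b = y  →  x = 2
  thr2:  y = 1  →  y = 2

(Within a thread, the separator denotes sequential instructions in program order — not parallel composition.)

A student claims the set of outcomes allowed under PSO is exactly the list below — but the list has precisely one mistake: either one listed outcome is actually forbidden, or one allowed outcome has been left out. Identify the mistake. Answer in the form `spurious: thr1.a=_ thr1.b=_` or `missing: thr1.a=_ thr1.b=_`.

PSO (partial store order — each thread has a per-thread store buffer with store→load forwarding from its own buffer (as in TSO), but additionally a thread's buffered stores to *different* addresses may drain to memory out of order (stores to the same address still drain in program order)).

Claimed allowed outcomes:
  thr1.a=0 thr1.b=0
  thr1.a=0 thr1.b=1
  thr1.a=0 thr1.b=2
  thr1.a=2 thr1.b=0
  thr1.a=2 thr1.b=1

outcome vector order: (thr1.a,thr1.b)
PSO (6): 0/0 0/1 0/2 2/0 2/1 2/2
PSO∖claimed = {2/2}

missing: thr1.a=2 thr1.b=2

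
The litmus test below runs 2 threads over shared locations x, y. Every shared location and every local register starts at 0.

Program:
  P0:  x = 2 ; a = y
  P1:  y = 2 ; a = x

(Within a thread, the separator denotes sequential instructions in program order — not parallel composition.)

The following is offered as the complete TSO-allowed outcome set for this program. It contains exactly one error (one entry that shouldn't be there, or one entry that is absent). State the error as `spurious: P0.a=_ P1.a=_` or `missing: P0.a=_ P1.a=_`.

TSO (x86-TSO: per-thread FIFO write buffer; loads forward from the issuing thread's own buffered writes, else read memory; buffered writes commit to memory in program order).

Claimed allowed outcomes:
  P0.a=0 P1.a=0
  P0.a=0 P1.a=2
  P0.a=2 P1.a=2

missing: P0.a=2 P1.a=0

outcome vector order: (P0.a,P1.a)
under TSO → (0,0) (0,2) (2,0) (2,2)
TSO∖claimed = {(2,0)}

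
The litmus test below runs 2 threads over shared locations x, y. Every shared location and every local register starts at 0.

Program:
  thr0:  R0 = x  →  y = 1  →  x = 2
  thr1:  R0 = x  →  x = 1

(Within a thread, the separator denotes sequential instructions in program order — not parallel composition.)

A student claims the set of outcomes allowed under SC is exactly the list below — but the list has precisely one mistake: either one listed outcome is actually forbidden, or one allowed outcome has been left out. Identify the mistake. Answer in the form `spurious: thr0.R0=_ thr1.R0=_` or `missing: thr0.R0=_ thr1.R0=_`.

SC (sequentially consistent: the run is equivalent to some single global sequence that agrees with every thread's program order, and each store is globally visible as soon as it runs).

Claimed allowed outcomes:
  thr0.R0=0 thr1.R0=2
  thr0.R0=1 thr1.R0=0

outcome vector order: (thr0.R0,thr1.R0)
SC (3): 00, 02, 10
SC∖claimed = {00}

missing: thr0.R0=0 thr1.R0=0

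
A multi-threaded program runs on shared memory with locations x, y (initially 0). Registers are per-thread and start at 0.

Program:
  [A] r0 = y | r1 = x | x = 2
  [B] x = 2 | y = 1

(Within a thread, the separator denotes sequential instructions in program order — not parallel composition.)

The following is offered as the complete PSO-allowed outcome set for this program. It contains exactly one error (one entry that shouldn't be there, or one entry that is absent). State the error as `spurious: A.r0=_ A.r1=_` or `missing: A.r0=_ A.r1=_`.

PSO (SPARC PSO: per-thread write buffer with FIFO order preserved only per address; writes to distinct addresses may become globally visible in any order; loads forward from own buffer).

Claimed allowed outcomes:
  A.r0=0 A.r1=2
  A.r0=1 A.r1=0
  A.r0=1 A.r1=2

outcome vector order: (A.r0,A.r1)
PSO (4): <0 0> <0 2> <1 0> <1 2>
PSO∖claimed = {<0 0>}

missing: A.r0=0 A.r1=0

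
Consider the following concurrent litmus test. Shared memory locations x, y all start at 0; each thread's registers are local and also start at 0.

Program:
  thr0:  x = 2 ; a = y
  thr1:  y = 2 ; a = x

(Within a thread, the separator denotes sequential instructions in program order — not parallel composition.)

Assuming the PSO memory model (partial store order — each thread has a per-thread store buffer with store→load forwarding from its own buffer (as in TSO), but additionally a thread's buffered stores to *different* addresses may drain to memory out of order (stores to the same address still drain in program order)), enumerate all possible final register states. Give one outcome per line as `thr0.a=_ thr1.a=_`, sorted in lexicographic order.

thr0.a=0 thr1.a=0
thr0.a=0 thr1.a=2
thr0.a=2 thr1.a=0
thr0.a=2 thr1.a=2

outcome vector order: (thr0.a,thr1.a)
|PSO outcomes| = 4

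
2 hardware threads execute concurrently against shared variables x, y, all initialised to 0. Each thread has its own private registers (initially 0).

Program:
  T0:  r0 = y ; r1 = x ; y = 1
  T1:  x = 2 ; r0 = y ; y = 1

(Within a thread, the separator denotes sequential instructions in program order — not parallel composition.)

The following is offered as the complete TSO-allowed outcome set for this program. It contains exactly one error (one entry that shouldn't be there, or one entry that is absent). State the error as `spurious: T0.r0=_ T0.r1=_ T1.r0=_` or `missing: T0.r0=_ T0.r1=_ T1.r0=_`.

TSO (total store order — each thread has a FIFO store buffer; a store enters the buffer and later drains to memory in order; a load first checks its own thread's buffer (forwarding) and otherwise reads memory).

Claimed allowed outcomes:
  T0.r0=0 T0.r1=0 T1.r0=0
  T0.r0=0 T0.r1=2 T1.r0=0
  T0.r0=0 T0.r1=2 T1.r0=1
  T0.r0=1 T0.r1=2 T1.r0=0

outcome vector order: (T0.r0,T0.r1,T1.r0)
TSO (5): 000; 001; 020; 021; 120
TSO∖claimed = {001}

missing: T0.r0=0 T0.r1=0 T1.r0=1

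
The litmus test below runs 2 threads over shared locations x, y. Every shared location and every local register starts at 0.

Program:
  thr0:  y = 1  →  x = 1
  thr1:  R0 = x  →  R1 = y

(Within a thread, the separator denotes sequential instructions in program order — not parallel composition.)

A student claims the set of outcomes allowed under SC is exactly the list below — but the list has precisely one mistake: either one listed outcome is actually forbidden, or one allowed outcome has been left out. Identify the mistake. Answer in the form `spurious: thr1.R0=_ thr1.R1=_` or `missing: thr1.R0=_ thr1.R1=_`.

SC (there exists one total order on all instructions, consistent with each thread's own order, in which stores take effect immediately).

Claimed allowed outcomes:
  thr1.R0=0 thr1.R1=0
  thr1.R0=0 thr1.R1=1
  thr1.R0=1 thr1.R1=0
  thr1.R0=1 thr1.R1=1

spurious: thr1.R0=1 thr1.R1=0

outcome vector order: (thr1.R0,thr1.R1)
SC: 3 outcomes — {<0 0>; <0 1>; <1 1>}
claimed∖SC = {<1 0>}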